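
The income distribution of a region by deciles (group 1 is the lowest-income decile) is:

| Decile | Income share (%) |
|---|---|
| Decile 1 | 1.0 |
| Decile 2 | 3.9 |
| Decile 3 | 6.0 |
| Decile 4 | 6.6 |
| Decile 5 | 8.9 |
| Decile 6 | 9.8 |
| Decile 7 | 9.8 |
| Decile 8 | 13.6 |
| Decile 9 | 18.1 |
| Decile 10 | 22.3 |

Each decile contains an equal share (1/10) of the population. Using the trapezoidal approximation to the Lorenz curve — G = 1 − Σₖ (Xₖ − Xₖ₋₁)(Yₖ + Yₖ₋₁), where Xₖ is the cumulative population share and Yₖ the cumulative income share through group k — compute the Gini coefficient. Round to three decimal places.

Cumulative income shares Yₖ: 0.0100, 0.0490, 0.1090, 0.1750, 0.2640, 0.3620, 0.4600, 0.5960, 0.7770, 1.0000
Σ (Xₖ−Xₖ₋₁)(Yₖ+Yₖ₋₁) = (1/10)(0.0100+0.0000) + (1/10)(0.0490+0.0100) + (1/10)(0.1090+0.0490) + (1/10)(0.1750+0.1090) + (1/10)(0.2640+0.1750) + (1/10)(0.3620+0.2640) + (1/10)(0.4600+0.3620) + (1/10)(0.5960+0.4600) + (1/10)(0.7770+0.5960) + (1/10)(1.0000+0.7770)
  = 0.0010 + 0.0059 + 0.0158 + 0.0284 + 0.0439 + 0.0626 + 0.0822 + 0.1056 + 0.1373 + 0.1777 = 0.6604
G = 1 − 0.6604 = 0.3396

0.340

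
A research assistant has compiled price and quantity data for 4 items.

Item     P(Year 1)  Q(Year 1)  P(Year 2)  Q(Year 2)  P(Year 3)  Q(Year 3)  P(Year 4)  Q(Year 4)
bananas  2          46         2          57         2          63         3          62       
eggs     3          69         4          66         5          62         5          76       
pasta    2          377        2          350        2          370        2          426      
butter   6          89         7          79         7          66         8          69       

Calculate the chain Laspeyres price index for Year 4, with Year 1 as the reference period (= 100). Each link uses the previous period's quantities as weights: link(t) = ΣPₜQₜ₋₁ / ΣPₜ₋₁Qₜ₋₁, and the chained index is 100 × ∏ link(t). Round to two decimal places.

Link Year 1→Year 2:
ΣP(Year 2)Q(Year 1) = 2×46 + 4×69 + 2×377 + 7×89 = 92 + 276 + 754 + 623 = 1745
ΣP(Year 1)Q(Year 1) = 2×46 + 3×69 + 2×377 + 6×89 = 92 + 207 + 754 + 534 = 1587
link = 1745/1587 = 1.099559
Link Year 2→Year 3:
ΣP(Year 3)Q(Year 2) = 2×57 + 5×66 + 2×350 + 7×79 = 114 + 330 + 700 + 553 = 1697
ΣP(Year 2)Q(Year 2) = 2×57 + 4×66 + 2×350 + 7×79 = 114 + 264 + 700 + 553 = 1631
link = 1697/1631 = 1.040466
Link Year 3→Year 4:
ΣP(Year 4)Q(Year 3) = 3×63 + 5×62 + 2×370 + 8×66 = 189 + 310 + 740 + 528 = 1767
ΣP(Year 3)Q(Year 3) = 2×63 + 5×62 + 2×370 + 7×66 = 126 + 310 + 740 + 462 = 1638
link = 1767/1638 = 1.078755
Chained index = 100 × 1.099559 × 1.040466 × 1.078755 = 123.4153

123.42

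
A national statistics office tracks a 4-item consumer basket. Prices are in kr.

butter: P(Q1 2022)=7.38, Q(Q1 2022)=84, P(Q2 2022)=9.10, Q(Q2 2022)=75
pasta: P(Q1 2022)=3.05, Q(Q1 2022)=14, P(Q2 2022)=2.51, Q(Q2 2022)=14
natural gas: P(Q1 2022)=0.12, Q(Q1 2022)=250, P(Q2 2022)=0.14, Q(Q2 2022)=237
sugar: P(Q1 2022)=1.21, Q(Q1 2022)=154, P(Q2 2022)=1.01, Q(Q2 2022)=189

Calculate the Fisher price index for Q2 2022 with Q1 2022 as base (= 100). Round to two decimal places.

Laspeyres component (base-period weights):
ΣP(Q2 2022)Q(Q1 2022) = 9.10×84 + 2.51×14 + 0.14×250 + 1.01×154 = 764.4 + 35.14 + 35 + 155.54 = 990.08
ΣP(Q1 2022)Q(Q1 2022) = 7.38×84 + 3.05×14 + 0.12×250 + 1.21×154 = 619.92 + 42.7 + 30 + 186.34 = 878.96
L = 990.08 / 878.96 × 100 = 112.6422
Paasche component (current-period weights):
ΣP(Q2 2022)Q(Q2 2022) = 9.10×75 + 2.51×14 + 0.14×237 + 1.01×189 = 682.5 + 35.14 + 33.18 + 190.89 = 941.71
ΣP(Q1 2022)Q(Q2 2022) = 7.38×75 + 3.05×14 + 0.12×237 + 1.21×189 = 553.5 + 42.7 + 28.44 + 228.69 = 853.33
P = 941.71 / 853.33 × 100 = 110.3571
Fisher = √(L × P) = √(112.6422 × 110.3571) = 111.4938

111.49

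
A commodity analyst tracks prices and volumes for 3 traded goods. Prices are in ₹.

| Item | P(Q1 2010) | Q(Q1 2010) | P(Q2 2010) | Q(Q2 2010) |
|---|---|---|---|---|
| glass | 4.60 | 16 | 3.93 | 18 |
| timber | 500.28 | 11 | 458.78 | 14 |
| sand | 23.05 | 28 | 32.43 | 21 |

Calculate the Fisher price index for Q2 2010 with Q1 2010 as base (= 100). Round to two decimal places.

95.74

Laspeyres component (base-period weights):
ΣP(Q2 2010)Q(Q1 2010) = 3.93×16 + 458.78×11 + 32.43×28 = 62.88 + 5046.58 + 908.04 = 6017.5
ΣP(Q1 2010)Q(Q1 2010) = 4.60×16 + 500.28×11 + 23.05×28 = 73.6 + 5503.08 + 645.4 = 6222.08
L = 6017.5 / 6222.08 × 100 = 96.7120
Paasche component (current-period weights):
ΣP(Q2 2010)Q(Q2 2010) = 3.93×18 + 458.78×14 + 32.43×21 = 70.74 + 6422.92 + 681.03 = 7174.69
ΣP(Q1 2010)Q(Q2 2010) = 4.60×18 + 500.28×14 + 23.05×21 = 82.8 + 7003.92 + 484.05 = 7570.77
P = 7174.69 / 7570.77 × 100 = 94.7683
Fisher = √(L × P) = √(96.7120 × 94.7683) = 95.7352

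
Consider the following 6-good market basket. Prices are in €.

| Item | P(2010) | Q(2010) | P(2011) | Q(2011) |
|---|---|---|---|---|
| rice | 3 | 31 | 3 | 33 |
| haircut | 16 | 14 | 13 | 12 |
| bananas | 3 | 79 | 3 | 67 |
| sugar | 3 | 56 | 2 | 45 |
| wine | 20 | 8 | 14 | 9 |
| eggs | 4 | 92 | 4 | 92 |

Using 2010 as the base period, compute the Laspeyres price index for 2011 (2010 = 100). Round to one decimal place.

88.3

Laspeyres price index uses base-period quantities as weights.
ΣP(2011)·Q(2010) = 3×31 + 13×14 + 3×79 + 2×56 + 14×8 + 4×92 = 93 + 182 + 237 + 112 + 112 + 368 = 1104
ΣP(2010)·Q(2010) = 3×31 + 16×14 + 3×79 + 3×56 + 20×8 + 4×92 = 93 + 224 + 237 + 168 + 160 + 368 = 1250
Index = 1104 / 1250 × 100 = 88.3200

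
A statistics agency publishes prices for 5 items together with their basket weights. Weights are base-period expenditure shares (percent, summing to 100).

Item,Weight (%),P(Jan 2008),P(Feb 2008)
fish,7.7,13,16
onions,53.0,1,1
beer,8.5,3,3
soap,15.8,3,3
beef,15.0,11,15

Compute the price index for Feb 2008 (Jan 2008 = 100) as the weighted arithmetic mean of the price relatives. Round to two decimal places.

fish: 7.7 × (16/13) = 7.7 × 1.230769 = 9.4769
onions: 53.0 × (1/1) = 53.0 × 1.000000 = 53.0000
beer: 8.5 × (3/3) = 8.5 × 1.000000 = 8.5000
soap: 15.8 × (3/3) = 15.8 × 1.000000 = 15.8000
beef: 15.0 × (15/11) = 15.0 × 1.363636 = 20.4545
Index = Σ wᵢ·(p₁ᵢ/p₀ᵢ) = 9.4769 + 53.0000 + 8.5000 + 15.8000 + 20.4545 = 107.2315

107.23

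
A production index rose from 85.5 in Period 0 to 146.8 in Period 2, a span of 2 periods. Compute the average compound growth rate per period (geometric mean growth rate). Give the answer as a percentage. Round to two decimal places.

Growth factor = (146.8/85.5)^(1/2) = (1.716959)^(1/2) = 1.310328
Growth rate = 1.310328 − 1 = 0.310328 = 31.0328%

31.03%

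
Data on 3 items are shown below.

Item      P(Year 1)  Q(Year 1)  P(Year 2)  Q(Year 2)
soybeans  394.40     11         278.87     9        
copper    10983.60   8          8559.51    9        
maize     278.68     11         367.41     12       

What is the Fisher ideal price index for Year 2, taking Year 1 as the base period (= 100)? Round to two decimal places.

79.36

Laspeyres component (base-period weights):
ΣP(Year 2)Q(Year 1) = 278.87×11 + 8559.51×8 + 367.41×11 = 3067.57 + 68476.08 + 4041.51 = 75585.16
ΣP(Year 1)Q(Year 1) = 394.40×11 + 10983.60×8 + 278.68×11 = 4338.4 + 87868.8 + 3065.48 = 95272.68
L = 75585.16 / 95272.68 × 100 = 79.3356
Paasche component (current-period weights):
ΣP(Year 2)Q(Year 2) = 278.87×9 + 8559.51×9 + 367.41×12 = 2509.83 + 77035.59 + 4408.92 = 83954.34
ΣP(Year 1)Q(Year 2) = 394.40×9 + 10983.60×9 + 278.68×12 = 3549.6 + 98852.4 + 3344.16 = 105746.16
P = 83954.34 / 105746.16 × 100 = 79.3923
Fisher = √(L × P) = √(79.3356 × 79.3923) = 79.3640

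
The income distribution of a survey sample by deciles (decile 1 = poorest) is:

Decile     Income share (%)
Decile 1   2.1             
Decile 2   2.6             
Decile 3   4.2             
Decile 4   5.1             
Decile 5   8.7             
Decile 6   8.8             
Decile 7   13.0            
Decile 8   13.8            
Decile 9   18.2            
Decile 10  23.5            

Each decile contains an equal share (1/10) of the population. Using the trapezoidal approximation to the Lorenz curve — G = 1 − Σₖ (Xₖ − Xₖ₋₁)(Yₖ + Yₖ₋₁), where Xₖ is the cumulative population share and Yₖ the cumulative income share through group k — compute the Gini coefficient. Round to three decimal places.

0.374

Cumulative income shares Yₖ: 0.0210, 0.0470, 0.0890, 0.1400, 0.2270, 0.3150, 0.4450, 0.5830, 0.7650, 1.0000
Σ (Xₖ−Xₖ₋₁)(Yₖ+Yₖ₋₁) = (1/10)(0.0210+0.0000) + (1/10)(0.0470+0.0210) + (1/10)(0.0890+0.0470) + (1/10)(0.1400+0.0890) + (1/10)(0.2270+0.1400) + (1/10)(0.3150+0.2270) + (1/10)(0.4450+0.3150) + (1/10)(0.5830+0.4450) + (1/10)(0.7650+0.5830) + (1/10)(1.0000+0.7650)
  = 0.0021 + 0.0068 + 0.0136 + 0.0229 + 0.0367 + 0.0542 + 0.0760 + 0.1028 + 0.1348 + 0.1765 = 0.6264
G = 1 − 0.6264 = 0.3736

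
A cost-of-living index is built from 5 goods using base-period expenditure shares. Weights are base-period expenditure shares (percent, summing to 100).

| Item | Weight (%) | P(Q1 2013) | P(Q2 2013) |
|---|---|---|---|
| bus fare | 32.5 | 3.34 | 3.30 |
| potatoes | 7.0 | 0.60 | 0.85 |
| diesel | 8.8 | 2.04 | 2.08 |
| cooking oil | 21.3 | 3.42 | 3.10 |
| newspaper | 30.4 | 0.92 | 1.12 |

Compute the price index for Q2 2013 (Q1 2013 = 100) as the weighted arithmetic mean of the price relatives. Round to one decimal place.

bus fare: 32.5 × (3.30/3.34) = 32.5 × 0.988024 = 32.1108
potatoes: 7.0 × (0.85/0.60) = 7.0 × 1.416667 = 9.9167
diesel: 8.8 × (2.08/2.04) = 8.8 × 1.019608 = 8.9725
cooking oil: 21.3 × (3.10/3.42) = 21.3 × 0.906433 = 19.3070
newspaper: 30.4 × (1.12/0.92) = 30.4 × 1.217391 = 37.0087
Index = Σ wᵢ·(p₁ᵢ/p₀ᵢ) = 32.1108 + 9.9167 + 8.9725 + 19.3070 + 37.0087 = 107.3157

107.3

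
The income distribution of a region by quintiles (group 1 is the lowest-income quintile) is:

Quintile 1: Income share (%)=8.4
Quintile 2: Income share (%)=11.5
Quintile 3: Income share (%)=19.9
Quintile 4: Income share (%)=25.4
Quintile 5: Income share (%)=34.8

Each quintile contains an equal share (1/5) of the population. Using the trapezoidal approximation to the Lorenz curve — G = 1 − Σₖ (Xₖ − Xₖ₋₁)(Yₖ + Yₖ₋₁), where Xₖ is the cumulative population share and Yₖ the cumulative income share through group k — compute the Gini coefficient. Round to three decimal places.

0.267

Cumulative income shares Yₖ: 0.0840, 0.1990, 0.3980, 0.6520, 1.0000
Σ (Xₖ−Xₖ₋₁)(Yₖ+Yₖ₋₁) = (1/5)(0.0840+0.0000) + (1/5)(0.1990+0.0840) + (1/5)(0.3980+0.1990) + (1/5)(0.6520+0.3980) + (1/5)(1.0000+0.6520)
  = 0.0168 + 0.0566 + 0.1194 + 0.2100 + 0.3304 = 0.7332
G = 1 − 0.7332 = 0.2668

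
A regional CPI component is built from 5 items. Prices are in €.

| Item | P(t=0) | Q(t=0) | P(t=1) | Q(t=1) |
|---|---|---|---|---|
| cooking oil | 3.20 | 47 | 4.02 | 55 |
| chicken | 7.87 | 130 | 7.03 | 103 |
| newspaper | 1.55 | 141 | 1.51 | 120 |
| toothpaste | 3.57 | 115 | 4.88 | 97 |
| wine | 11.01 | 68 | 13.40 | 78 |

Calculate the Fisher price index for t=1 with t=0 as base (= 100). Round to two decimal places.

110.26

Laspeyres component (base-period weights):
ΣP(t=1)Q(t=0) = 4.02×47 + 7.03×130 + 1.51×141 + 4.88×115 + 13.40×68 = 188.94 + 913.9 + 212.91 + 561.2 + 911.2 = 2788.15
ΣP(t=0)Q(t=0) = 3.20×47 + 7.87×130 + 1.55×141 + 3.57×115 + 11.01×68 = 150.4 + 1023.1 + 218.55 + 410.55 + 748.68 = 2551.28
L = 2788.15 / 2551.28 × 100 = 109.2844
Paasche component (current-period weights):
ΣP(t=1)Q(t=1) = 4.02×55 + 7.03×103 + 1.51×120 + 4.88×97 + 13.40×78 = 221.1 + 724.09 + 181.2 + 473.36 + 1045.2 = 2644.95
ΣP(t=0)Q(t=1) = 3.20×55 + 7.87×103 + 1.55×120 + 3.57×97 + 11.01×78 = 176 + 810.61 + 186 + 346.29 + 858.78 = 2377.68
P = 2644.95 / 2377.68 × 100 = 111.2408
Fisher = √(L × P) = √(109.2844 × 111.2408) = 110.2582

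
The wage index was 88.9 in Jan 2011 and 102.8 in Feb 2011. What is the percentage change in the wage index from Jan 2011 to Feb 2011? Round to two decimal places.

Change = (102.8 − 88.9) / 88.9 × 100
       = 13.9 / 88.9 × 100 = 15.6355%

15.64%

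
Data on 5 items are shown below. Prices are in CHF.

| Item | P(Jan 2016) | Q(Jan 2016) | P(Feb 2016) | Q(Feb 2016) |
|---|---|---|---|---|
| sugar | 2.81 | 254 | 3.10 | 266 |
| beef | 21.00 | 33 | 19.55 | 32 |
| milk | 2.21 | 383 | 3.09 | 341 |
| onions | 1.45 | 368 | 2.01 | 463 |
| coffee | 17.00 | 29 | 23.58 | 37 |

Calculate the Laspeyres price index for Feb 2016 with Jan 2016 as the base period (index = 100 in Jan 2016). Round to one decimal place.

Laspeyres price index uses base-period quantities as weights.
ΣP(Feb 2016)·Q(Jan 2016) = 3.10×254 + 19.55×33 + 3.09×383 + 2.01×368 + 23.58×29 = 787.4 + 645.15 + 1183.47 + 739.68 + 683.82 = 4039.52
ΣP(Jan 2016)·Q(Jan 2016) = 2.81×254 + 21.00×33 + 2.21×383 + 1.45×368 + 17.00×29 = 713.74 + 693 + 846.43 + 533.6 + 493 = 3279.77
Index = 4039.52 / 3279.77 × 100 = 123.1647

123.2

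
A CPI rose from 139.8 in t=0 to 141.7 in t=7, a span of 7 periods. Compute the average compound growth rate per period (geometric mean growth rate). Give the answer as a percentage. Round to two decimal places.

Growth factor = (141.7/139.8)^(1/7) = (1.013591)^(1/7) = 1.001930
Growth rate = 1.001930 − 1 = 0.001930 = 0.1930%

0.19%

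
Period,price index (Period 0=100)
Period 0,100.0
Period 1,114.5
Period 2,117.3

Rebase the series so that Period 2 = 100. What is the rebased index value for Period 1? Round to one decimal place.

Rebased(Period 1) = 114.5 / 117.3 × 100 = 97.6130

97.6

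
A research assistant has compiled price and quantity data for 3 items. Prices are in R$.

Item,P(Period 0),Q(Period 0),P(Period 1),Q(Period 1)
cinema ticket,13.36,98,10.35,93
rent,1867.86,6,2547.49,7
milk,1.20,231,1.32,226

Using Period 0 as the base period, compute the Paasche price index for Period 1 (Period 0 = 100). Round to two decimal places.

Paasche price index uses current-period quantities as weights.
ΣP(Period 1)·Q(Period 1) = 10.35×93 + 2547.49×7 + 1.32×226 = 962.55 + 17832.43 + 298.32 = 19093.3
ΣP(Period 0)·Q(Period 1) = 13.36×93 + 1867.86×7 + 1.20×226 = 1242.48 + 13075.02 + 271.2 = 14588.7
Index = 19093.3 / 14588.7 × 100 = 130.8773

130.88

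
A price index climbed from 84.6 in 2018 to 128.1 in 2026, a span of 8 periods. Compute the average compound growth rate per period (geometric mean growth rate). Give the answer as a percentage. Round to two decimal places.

5.32%

Growth factor = (128.1/84.6)^(1/8) = (1.514184)^(1/8) = 1.053228
Growth rate = 1.053228 − 1 = 0.053228 = 5.3228%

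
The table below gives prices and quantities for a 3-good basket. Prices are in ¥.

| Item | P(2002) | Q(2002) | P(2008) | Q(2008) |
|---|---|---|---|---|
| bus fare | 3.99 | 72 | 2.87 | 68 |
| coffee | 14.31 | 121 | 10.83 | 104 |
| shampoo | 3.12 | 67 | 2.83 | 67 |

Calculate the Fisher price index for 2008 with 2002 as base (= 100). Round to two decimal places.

Laspeyres component (base-period weights):
ΣP(2008)Q(2002) = 2.87×72 + 10.83×121 + 2.83×67 = 206.64 + 1310.43 + 189.61 = 1706.68
ΣP(2002)Q(2002) = 3.99×72 + 14.31×121 + 3.12×67 = 287.28 + 1731.51 + 209.04 = 2227.83
L = 1706.68 / 2227.83 × 100 = 76.6073
Paasche component (current-period weights):
ΣP(2008)Q(2008) = 2.87×68 + 10.83×104 + 2.83×67 = 195.16 + 1126.32 + 189.61 = 1511.09
ΣP(2002)Q(2008) = 3.99×68 + 14.31×104 + 3.12×67 = 271.32 + 1488.24 + 209.04 = 1968.6
P = 1511.09 / 1968.6 × 100 = 76.7596
Fisher = √(L × P) = √(76.6073 × 76.7596) = 76.6834

76.68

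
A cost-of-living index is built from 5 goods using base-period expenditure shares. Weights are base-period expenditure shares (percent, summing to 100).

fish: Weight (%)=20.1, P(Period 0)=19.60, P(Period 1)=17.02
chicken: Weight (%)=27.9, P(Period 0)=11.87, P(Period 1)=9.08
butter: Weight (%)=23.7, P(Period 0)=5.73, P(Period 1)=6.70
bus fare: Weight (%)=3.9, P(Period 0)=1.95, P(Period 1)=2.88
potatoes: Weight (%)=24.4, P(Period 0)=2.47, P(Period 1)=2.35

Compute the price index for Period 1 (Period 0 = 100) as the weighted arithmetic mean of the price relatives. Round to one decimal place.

fish: 20.1 × (17.02/19.60) = 20.1 × 0.868367 = 17.4542
chicken: 27.9 × (9.08/11.87) = 27.9 × 0.764954 = 21.3422
butter: 23.7 × (6.70/5.73) = 23.7 × 1.169284 = 27.7120
bus fare: 3.9 × (2.88/1.95) = 3.9 × 1.476923 = 5.7600
potatoes: 24.4 × (2.35/2.47) = 24.4 × 0.951417 = 23.2146
Index = Σ wᵢ·(p₁ᵢ/p₀ᵢ) = 17.4542 + 21.3422 + 27.7120 + 5.7600 + 23.2146 = 95.4830

95.5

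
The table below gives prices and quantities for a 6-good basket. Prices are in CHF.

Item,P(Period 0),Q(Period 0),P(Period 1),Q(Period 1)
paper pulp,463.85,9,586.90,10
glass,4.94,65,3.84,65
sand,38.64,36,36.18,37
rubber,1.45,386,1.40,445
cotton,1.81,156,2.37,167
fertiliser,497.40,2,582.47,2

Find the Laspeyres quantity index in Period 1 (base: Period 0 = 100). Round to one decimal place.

107.9

Laspeyres quantity index uses base-period prices as weights.
ΣP(Period 0)·Q(Period 1) = 463.85×10 + 4.94×65 + 38.64×37 + 1.45×445 + 1.81×167 + 497.40×2 = 4638.5 + 321.1 + 1429.68 + 645.25 + 302.27 + 994.8 = 8331.6
ΣP(Period 0)·Q(Period 0) = 463.85×9 + 4.94×65 + 38.64×36 + 1.45×386 + 1.81×156 + 497.40×2 = 4174.65 + 321.1 + 1391.04 + 559.7 + 282.36 + 994.8 = 7723.65
Index = 8331.6 / 7723.65 × 100 = 107.8713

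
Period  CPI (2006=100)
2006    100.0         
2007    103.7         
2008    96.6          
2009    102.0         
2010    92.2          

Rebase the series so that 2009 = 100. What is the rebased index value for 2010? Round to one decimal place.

Rebased(2010) = 92.2 / 102.0 × 100 = 90.3922

90.4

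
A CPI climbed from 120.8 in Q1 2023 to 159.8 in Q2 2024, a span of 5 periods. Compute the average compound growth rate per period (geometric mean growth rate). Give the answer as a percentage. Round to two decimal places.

Growth factor = (159.8/120.8)^(1/5) = (1.322848)^(1/5) = 1.057553
Growth rate = 1.057553 − 1 = 0.057553 = 5.7553%

5.76%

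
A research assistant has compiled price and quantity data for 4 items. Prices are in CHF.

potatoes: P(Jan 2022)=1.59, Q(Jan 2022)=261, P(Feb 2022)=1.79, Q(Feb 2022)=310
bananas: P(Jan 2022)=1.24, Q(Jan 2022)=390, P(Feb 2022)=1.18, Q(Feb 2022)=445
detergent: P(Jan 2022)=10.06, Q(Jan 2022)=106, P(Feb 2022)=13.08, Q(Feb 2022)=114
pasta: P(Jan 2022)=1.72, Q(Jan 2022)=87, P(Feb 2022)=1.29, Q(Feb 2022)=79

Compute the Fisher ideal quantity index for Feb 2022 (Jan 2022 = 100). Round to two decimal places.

Laspeyres component (base-period weights):
ΣP(Jan 2022)Q(Feb 2022) = 1.59×310 + 1.24×445 + 10.06×114 + 1.72×79 = 492.9 + 551.8 + 1146.84 + 135.88 = 2327.42
ΣP(Jan 2022)Q(Jan 2022) = 1.59×261 + 1.24×390 + 10.06×106 + 1.72×87 = 414.99 + 483.6 + 1066.36 + 149.64 = 2114.59
L = 2327.42 / 2114.59 × 100 = 110.0648
Paasche component (current-period weights):
ΣP(Feb 2022)Q(Feb 2022) = 1.79×310 + 1.18×445 + 13.08×114 + 1.29×79 = 554.9 + 525.1 + 1491.12 + 101.91 = 2673.03
ΣP(Feb 2022)Q(Jan 2022) = 1.79×261 + 1.18×390 + 13.08×106 + 1.29×87 = 467.19 + 460.2 + 1386.48 + 112.23 = 2426.1
P = 2673.03 / 2426.1 × 100 = 110.1781
Fisher = √(L × P) = √(110.0648 × 110.1781) = 110.1214

110.12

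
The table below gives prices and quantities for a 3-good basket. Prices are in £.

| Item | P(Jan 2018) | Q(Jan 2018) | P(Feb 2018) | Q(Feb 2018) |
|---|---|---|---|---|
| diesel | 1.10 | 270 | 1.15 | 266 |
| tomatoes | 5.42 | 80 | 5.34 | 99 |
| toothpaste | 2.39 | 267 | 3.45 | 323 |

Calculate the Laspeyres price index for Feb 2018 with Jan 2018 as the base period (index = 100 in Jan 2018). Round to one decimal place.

Laspeyres price index uses base-period quantities as weights.
ΣP(Feb 2018)·Q(Jan 2018) = 1.15×270 + 5.34×80 + 3.45×267 = 310.5 + 427.2 + 921.15 = 1658.85
ΣP(Jan 2018)·Q(Jan 2018) = 1.10×270 + 5.42×80 + 2.39×267 = 297 + 433.6 + 638.13 = 1368.73
Index = 1658.85 / 1368.73 × 100 = 121.1963

121.2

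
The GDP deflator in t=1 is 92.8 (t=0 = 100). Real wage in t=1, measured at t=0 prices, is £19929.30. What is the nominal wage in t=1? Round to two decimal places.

18494.39

Nominal = Real × (Index/100) = 19929.30 × (92.8/100)
        = 19929.30 × 0.928 = 18494.3904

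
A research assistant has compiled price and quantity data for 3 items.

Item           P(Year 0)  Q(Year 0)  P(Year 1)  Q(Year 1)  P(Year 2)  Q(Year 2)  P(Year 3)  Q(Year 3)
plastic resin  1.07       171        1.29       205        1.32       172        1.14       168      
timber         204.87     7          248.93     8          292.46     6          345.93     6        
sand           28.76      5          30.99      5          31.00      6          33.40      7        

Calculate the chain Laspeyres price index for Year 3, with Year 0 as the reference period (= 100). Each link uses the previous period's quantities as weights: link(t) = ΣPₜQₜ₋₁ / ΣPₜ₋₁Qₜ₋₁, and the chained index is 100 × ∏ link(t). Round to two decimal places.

Link Year 0→Year 1:
ΣP(Year 1)Q(Year 0) = 1.29×171 + 248.93×7 + 30.99×5 = 220.59 + 1742.51 + 154.95 = 2118.05
ΣP(Year 0)Q(Year 0) = 1.07×171 + 204.87×7 + 28.76×5 = 182.97 + 1434.09 + 143.8 = 1760.86
link = 2118.05/1760.86 = 1.202850
Link Year 1→Year 2:
ΣP(Year 2)Q(Year 1) = 1.32×205 + 292.46×8 + 31.00×5 = 270.6 + 2339.68 + 155 = 2765.28
ΣP(Year 1)Q(Year 1) = 1.29×205 + 248.93×8 + 30.99×5 = 264.45 + 1991.44 + 154.95 = 2410.84
link = 2765.28/2410.84 = 1.147019
Link Year 2→Year 3:
ΣP(Year 3)Q(Year 2) = 1.14×172 + 345.93×6 + 33.40×6 = 196.08 + 2075.58 + 200.4 = 2472.06
ΣP(Year 2)Q(Year 2) = 1.32×172 + 292.46×6 + 31.00×6 = 227.04 + 1754.76 + 186 = 2167.8
link = 2472.06/2167.8 = 1.140354
Chained index = 100 × 1.202850 × 1.147019 × 1.140354 = 157.3338

157.33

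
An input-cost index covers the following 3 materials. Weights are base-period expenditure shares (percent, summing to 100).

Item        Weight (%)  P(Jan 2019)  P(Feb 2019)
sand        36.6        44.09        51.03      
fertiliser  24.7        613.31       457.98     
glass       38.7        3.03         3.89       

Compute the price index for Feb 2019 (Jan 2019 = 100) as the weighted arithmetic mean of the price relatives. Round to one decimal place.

sand: 36.6 × (51.03/44.09) = 36.6 × 1.157405 = 42.3610
fertiliser: 24.7 × (457.98/613.31) = 24.7 × 0.746735 = 18.4444
glass: 38.7 × (3.89/3.03) = 38.7 × 1.283828 = 49.6842
Index = Σ wᵢ·(p₁ᵢ/p₀ᵢ) = 42.3610 + 18.4444 + 49.6842 = 110.4895

110.5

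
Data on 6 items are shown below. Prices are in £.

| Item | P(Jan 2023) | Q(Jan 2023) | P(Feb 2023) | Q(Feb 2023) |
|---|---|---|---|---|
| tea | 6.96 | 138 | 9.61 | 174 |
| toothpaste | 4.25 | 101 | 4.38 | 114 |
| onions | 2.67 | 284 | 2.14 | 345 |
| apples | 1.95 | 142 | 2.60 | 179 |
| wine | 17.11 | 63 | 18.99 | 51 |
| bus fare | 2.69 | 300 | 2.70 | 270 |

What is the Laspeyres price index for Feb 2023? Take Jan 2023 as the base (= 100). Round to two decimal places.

Laspeyres price index uses base-period quantities as weights.
ΣP(Feb 2023)·Q(Jan 2023) = 9.61×138 + 4.38×101 + 2.14×284 + 2.60×142 + 18.99×63 + 2.70×300 = 1326.18 + 442.38 + 607.76 + 369.2 + 1196.37 + 810 = 4751.89
ΣP(Jan 2023)·Q(Jan 2023) = 6.96×138 + 4.25×101 + 2.67×284 + 1.95×142 + 17.11×63 + 2.69×300 = 960.48 + 429.25 + 758.28 + 276.9 + 1077.93 + 807 = 4309.84
Index = 4751.89 / 4309.84 × 100 = 110.2568

110.26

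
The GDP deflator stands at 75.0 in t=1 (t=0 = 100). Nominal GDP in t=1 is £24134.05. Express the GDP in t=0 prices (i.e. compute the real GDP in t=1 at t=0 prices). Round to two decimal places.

Real = Nominal ÷ (Index/100) = 24134.05 ÷ (75.0/100)
     = 24134.05 ÷ 0.750 = 32178.7333

32178.73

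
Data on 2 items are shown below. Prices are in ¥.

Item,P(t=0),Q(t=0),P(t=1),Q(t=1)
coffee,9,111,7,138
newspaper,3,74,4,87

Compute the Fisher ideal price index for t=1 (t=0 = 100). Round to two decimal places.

87.65

Laspeyres component (base-period weights):
ΣP(t=1)Q(t=0) = 7×111 + 4×74 = 777 + 296 = 1073
ΣP(t=0)Q(t=0) = 9×111 + 3×74 = 999 + 222 = 1221
L = 1073 / 1221 × 100 = 87.8788
Paasche component (current-period weights):
ΣP(t=1)Q(t=1) = 7×138 + 4×87 = 966 + 348 = 1314
ΣP(t=0)Q(t=1) = 9×138 + 3×87 = 1242 + 261 = 1503
P = 1314 / 1503 × 100 = 87.4251
Fisher = √(L × P) = √(87.8788 × 87.4251) = 87.6517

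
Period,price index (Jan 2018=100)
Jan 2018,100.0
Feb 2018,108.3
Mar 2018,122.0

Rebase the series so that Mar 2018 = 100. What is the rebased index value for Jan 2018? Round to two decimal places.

81.97

Rebased(Jan 2018) = 100.0 / 122.0 × 100 = 81.9672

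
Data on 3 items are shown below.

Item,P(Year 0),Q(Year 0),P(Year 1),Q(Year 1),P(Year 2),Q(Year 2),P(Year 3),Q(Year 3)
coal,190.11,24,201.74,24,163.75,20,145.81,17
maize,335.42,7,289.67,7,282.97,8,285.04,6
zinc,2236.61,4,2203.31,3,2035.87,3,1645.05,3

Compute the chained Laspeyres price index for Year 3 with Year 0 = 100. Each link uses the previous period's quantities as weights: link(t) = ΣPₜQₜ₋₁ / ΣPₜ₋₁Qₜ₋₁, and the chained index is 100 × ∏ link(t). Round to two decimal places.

76.71

Link Year 0→Year 1:
ΣP(Year 1)Q(Year 0) = 201.74×24 + 289.67×7 + 2203.31×4 = 4841.76 + 2027.69 + 8813.24 = 15682.69
ΣP(Year 0)Q(Year 0) = 190.11×24 + 335.42×7 + 2236.61×4 = 4562.64 + 2347.94 + 8946.44 = 15857.02
link = 15682.69/15857.02 = 0.989006
Link Year 1→Year 2:
ΣP(Year 2)Q(Year 1) = 163.75×24 + 282.97×7 + 2035.87×3 = 3930 + 1980.79 + 6107.61 = 12018.4
ΣP(Year 1)Q(Year 1) = 201.74×24 + 289.67×7 + 2203.31×3 = 4841.76 + 2027.69 + 6609.93 = 13479.38
link = 12018.4/13479.38 = 0.891614
Link Year 2→Year 3:
ΣP(Year 3)Q(Year 2) = 145.81×20 + 285.04×8 + 1645.05×3 = 2916.2 + 2280.32 + 4935.15 = 10131.67
ΣP(Year 2)Q(Year 2) = 163.75×20 + 282.97×8 + 2035.87×3 = 3275 + 2263.76 + 6107.61 = 11646.37
link = 10131.67/11646.37 = 0.869942
Chained index = 100 × 0.989006 × 0.891614 × 0.869942 = 76.7125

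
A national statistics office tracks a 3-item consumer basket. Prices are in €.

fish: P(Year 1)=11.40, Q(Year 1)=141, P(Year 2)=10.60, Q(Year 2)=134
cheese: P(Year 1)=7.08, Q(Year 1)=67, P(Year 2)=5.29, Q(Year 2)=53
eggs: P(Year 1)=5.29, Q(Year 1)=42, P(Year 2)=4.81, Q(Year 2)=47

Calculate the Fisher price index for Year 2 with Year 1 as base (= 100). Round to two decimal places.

89.29

Laspeyres component (base-period weights):
ΣP(Year 2)Q(Year 1) = 10.60×141 + 5.29×67 + 4.81×42 = 1494.6 + 354.43 + 202.02 = 2051.05
ΣP(Year 1)Q(Year 1) = 11.40×141 + 7.08×67 + 5.29×42 = 1607.4 + 474.36 + 222.18 = 2303.94
L = 2051.05 / 2303.94 × 100 = 89.0236
Paasche component (current-period weights):
ΣP(Year 2)Q(Year 2) = 10.60×134 + 5.29×53 + 4.81×47 = 1420.4 + 280.37 + 226.07 = 1926.84
ΣP(Year 1)Q(Year 2) = 11.40×134 + 7.08×53 + 5.29×47 = 1527.6 + 375.24 + 248.63 = 2151.47
P = 1926.84 / 2151.47 × 100 = 89.5592
Fisher = √(L × P) = √(89.0236 × 89.5592) = 89.2910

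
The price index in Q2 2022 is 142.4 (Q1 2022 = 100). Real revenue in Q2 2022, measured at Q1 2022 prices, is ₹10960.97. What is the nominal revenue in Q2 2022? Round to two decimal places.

Nominal = Real × (Index/100) = 10960.97 × (142.4/100)
        = 10960.97 × 1.424 = 15608.4213

15608.42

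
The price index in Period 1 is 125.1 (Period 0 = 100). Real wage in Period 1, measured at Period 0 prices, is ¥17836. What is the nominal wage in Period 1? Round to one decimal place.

Nominal = Real × (Index/100) = 17836 × (125.1/100)
        = 17836 × 1.251 = 22312.8360

22312.8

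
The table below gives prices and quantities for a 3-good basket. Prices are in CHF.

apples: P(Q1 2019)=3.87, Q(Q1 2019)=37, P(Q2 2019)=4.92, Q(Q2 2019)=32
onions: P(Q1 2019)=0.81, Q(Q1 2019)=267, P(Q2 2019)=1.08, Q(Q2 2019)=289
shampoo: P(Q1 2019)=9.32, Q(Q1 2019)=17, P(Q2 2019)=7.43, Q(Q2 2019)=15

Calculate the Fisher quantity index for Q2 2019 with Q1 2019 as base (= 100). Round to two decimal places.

96.74

Laspeyres component (base-period weights):
ΣP(Q1 2019)Q(Q2 2019) = 3.87×32 + 0.81×289 + 9.32×15 = 123.84 + 234.09 + 139.8 = 497.73
ΣP(Q1 2019)Q(Q1 2019) = 3.87×37 + 0.81×267 + 9.32×17 = 143.19 + 216.27 + 158.44 = 517.9
L = 497.73 / 517.9 × 100 = 96.1054
Paasche component (current-period weights):
ΣP(Q2 2019)Q(Q2 2019) = 4.92×32 + 1.08×289 + 7.43×15 = 157.44 + 312.12 + 111.45 = 581.01
ΣP(Q2 2019)Q(Q1 2019) = 4.92×37 + 1.08×267 + 7.43×17 = 182.04 + 288.36 + 126.31 = 596.71
P = 581.01 / 596.71 × 100 = 97.3689
Fisher = √(L × P) = √(96.1054 × 97.3689) = 96.7351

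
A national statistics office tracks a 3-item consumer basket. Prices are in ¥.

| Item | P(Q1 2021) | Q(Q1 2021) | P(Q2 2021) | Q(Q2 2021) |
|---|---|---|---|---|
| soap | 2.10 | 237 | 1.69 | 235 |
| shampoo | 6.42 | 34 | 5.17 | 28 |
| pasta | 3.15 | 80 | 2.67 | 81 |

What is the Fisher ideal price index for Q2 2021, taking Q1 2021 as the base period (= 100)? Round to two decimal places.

81.63

Laspeyres component (base-period weights):
ΣP(Q2 2021)Q(Q1 2021) = 1.69×237 + 5.17×34 + 2.67×80 = 400.53 + 175.78 + 213.6 = 789.91
ΣP(Q1 2021)Q(Q1 2021) = 2.10×237 + 6.42×34 + 3.15×80 = 497.7 + 218.28 + 252 = 967.98
L = 789.91 / 967.98 × 100 = 81.6040
Paasche component (current-period weights):
ΣP(Q2 2021)Q(Q2 2021) = 1.69×235 + 5.17×28 + 2.67×81 = 397.15 + 144.76 + 216.27 = 758.18
ΣP(Q1 2021)Q(Q2 2021) = 2.10×235 + 6.42×28 + 3.15×81 = 493.5 + 179.76 + 255.15 = 928.41
P = 758.18 / 928.41 × 100 = 81.6644
Fisher = √(L × P) = √(81.6040 × 81.6644) = 81.6341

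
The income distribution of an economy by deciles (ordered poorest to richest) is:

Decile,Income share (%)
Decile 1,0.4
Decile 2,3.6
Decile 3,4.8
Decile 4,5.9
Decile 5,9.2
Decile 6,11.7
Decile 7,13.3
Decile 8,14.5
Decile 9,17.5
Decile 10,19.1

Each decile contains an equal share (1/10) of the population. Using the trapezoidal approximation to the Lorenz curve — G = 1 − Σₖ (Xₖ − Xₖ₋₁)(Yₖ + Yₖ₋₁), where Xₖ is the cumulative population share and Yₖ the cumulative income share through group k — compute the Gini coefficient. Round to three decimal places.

0.339

Cumulative income shares Yₖ: 0.0040, 0.0400, 0.0880, 0.1470, 0.2390, 0.3560, 0.4890, 0.6340, 0.8090, 1.0000
Σ (Xₖ−Xₖ₋₁)(Yₖ+Yₖ₋₁) = (1/10)(0.0040+0.0000) + (1/10)(0.0400+0.0040) + (1/10)(0.0880+0.0400) + (1/10)(0.1470+0.0880) + (1/10)(0.2390+0.1470) + (1/10)(0.3560+0.2390) + (1/10)(0.4890+0.3560) + (1/10)(0.6340+0.4890) + (1/10)(0.8090+0.6340) + (1/10)(1.0000+0.8090)
  = 0.0004 + 0.0044 + 0.0128 + 0.0235 + 0.0386 + 0.0595 + 0.0845 + 0.1123 + 0.1443 + 0.1809 = 0.6612
G = 1 − 0.6612 = 0.3388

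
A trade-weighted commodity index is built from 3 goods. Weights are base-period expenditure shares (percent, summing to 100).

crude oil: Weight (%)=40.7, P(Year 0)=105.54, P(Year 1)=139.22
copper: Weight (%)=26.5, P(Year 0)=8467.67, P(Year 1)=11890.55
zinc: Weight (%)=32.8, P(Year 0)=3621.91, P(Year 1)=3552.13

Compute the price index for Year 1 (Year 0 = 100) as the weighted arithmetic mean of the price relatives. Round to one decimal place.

crude oil: 40.7 × (139.22/105.54) = 40.7 × 1.319121 = 53.6882
copper: 26.5 × (11890.55/8467.67) = 26.5 × 1.404229 = 37.2121
zinc: 32.8 × (3552.13/3621.91) = 32.8 × 0.980734 = 32.1681
Index = Σ wᵢ·(p₁ᵢ/p₀ᵢ) = 53.6882 + 37.2121 + 32.1681 = 123.0684

123.1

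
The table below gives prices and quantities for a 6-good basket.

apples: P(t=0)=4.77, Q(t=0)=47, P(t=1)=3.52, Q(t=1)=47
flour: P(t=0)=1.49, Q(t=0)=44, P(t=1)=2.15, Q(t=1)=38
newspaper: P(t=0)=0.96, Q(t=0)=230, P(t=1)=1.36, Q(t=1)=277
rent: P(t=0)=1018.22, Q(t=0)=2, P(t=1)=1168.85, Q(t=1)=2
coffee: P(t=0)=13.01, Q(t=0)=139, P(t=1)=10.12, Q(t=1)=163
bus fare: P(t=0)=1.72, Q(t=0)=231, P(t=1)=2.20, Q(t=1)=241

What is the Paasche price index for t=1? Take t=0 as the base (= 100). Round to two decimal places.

100.45

Paasche price index uses current-period quantities as weights.
ΣP(t=1)·Q(t=1) = 3.52×47 + 2.15×38 + 1.36×277 + 1168.85×2 + 10.12×163 + 2.20×241 = 165.44 + 81.7 + 376.72 + 2337.7 + 1649.56 + 530.2 = 5141.32
ΣP(t=0)·Q(t=1) = 4.77×47 + 1.49×38 + 0.96×277 + 1018.22×2 + 13.01×163 + 1.72×241 = 224.19 + 56.62 + 265.92 + 2036.44 + 2120.63 + 414.52 = 5118.32
Index = 5141.32 / 5118.32 × 100 = 100.4494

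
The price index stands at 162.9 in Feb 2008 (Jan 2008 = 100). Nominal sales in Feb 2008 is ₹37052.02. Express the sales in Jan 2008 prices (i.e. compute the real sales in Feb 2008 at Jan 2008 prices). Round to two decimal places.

22745.25

Real = Nominal ÷ (Index/100) = 37052.02 ÷ (162.9/100)
     = 37052.02 ÷ 1.629 = 22745.2548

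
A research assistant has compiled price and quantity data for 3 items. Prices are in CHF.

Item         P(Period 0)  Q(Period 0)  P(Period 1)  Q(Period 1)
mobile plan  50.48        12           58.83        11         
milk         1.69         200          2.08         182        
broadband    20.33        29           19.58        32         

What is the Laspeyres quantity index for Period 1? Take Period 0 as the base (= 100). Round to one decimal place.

Laspeyres quantity index uses base-period prices as weights.
ΣP(Period 0)·Q(Period 1) = 50.48×11 + 1.69×182 + 20.33×32 = 555.28 + 307.58 + 650.56 = 1513.42
ΣP(Period 0)·Q(Period 0) = 50.48×12 + 1.69×200 + 20.33×29 = 605.76 + 338 + 589.57 = 1533.33
Index = 1513.42 / 1533.33 × 100 = 98.7015

98.7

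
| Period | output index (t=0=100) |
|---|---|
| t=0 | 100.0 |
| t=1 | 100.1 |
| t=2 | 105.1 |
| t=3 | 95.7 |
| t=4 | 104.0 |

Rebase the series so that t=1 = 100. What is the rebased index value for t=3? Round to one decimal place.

Rebased(t=3) = 95.7 / 100.1 × 100 = 95.6044

95.6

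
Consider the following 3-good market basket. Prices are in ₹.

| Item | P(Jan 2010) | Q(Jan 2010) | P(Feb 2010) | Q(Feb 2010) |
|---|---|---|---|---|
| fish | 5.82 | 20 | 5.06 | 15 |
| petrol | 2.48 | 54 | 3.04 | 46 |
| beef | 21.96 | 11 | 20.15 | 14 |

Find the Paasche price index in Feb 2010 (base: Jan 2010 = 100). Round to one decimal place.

Paasche price index uses current-period quantities as weights.
ΣP(Feb 2010)·Q(Feb 2010) = 5.06×15 + 3.04×46 + 20.15×14 = 75.9 + 139.84 + 282.1 = 497.84
ΣP(Jan 2010)·Q(Feb 2010) = 5.82×15 + 2.48×46 + 21.96×14 = 87.3 + 114.08 + 307.44 = 508.82
Index = 497.84 / 508.82 × 100 = 97.8421

97.8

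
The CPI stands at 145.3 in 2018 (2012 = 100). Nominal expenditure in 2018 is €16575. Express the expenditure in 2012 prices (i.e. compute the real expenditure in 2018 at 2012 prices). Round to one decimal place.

Real = Nominal ÷ (Index/100) = 16575 ÷ (145.3/100)
     = 16575 ÷ 1.453 = 11407.4329

11407.4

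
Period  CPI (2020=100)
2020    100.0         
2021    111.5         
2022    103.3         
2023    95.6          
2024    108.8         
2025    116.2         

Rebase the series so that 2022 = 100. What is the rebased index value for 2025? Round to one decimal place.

Rebased(2025) = 116.2 / 103.3 × 100 = 112.4879

112.5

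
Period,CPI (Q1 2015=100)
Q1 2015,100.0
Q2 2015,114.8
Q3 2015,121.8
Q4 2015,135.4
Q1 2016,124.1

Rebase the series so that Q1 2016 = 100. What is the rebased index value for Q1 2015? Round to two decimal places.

80.58

Rebased(Q1 2015) = 100.0 / 124.1 × 100 = 80.5802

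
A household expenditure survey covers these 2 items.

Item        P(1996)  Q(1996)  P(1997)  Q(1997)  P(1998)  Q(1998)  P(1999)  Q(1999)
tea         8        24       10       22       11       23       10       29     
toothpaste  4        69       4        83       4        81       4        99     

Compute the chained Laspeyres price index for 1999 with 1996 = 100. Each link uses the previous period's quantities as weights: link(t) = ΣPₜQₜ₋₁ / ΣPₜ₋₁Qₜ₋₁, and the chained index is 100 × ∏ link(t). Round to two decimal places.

Link 1996→1997:
ΣP(1997)Q(1996) = 10×24 + 4×69 = 240 + 276 = 516
ΣP(1996)Q(1996) = 8×24 + 4×69 = 192 + 276 = 468
link = 516/468 = 1.102564
Link 1997→1998:
ΣP(1998)Q(1997) = 11×22 + 4×83 = 242 + 332 = 574
ΣP(1997)Q(1997) = 10×22 + 4×83 = 220 + 332 = 552
link = 574/552 = 1.039855
Link 1998→1999:
ΣP(1999)Q(1998) = 10×23 + 4×81 = 230 + 324 = 554
ΣP(1998)Q(1998) = 11×23 + 4×81 = 253 + 324 = 577
link = 554/577 = 0.960139
Chained index = 100 × 1.102564 × 1.039855 × 0.960139 = 110.0806

110.08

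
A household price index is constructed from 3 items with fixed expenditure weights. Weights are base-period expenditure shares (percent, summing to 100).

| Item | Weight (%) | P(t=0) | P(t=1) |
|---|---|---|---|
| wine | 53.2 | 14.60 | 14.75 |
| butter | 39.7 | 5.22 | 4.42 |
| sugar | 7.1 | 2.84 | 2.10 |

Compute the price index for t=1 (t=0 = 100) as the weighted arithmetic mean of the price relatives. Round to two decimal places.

wine: 53.2 × (14.75/14.60) = 53.2 × 1.010274 = 53.7466
butter: 39.7 × (4.42/5.22) = 39.7 × 0.846743 = 33.6157
sugar: 7.1 × (2.10/2.84) = 7.1 × 0.739437 = 5.2500
Index = Σ wᵢ·(p₁ᵢ/p₀ᵢ) = 53.7466 + 33.6157 + 5.2500 = 92.6123

92.61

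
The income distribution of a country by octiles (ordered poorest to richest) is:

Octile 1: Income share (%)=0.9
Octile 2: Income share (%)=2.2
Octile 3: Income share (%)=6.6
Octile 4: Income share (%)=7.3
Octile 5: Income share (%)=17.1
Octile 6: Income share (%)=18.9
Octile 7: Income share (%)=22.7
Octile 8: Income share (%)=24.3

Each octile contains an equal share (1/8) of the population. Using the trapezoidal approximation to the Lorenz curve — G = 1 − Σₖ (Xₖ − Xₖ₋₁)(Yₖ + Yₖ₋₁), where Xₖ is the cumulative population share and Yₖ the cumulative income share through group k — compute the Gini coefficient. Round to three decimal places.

Cumulative income shares Yₖ: 0.0090, 0.0310, 0.0970, 0.1700, 0.3410, 0.5300, 0.7570, 1.0000
Σ (Xₖ−Xₖ₋₁)(Yₖ+Yₖ₋₁) = (1/8)(0.0090+0.0000) + (1/8)(0.0310+0.0090) + (1/8)(0.0970+0.0310) + (1/8)(0.1700+0.0970) + (1/8)(0.3410+0.1700) + (1/8)(0.5300+0.3410) + (1/8)(0.7570+0.5300) + (1/8)(1.0000+0.7570)
  = 0.0011 + 0.0050 + 0.0160 + 0.0334 + 0.0639 + 0.1089 + 0.1609 + 0.2196 = 0.6087
G = 1 − 0.6087 = 0.3913

0.391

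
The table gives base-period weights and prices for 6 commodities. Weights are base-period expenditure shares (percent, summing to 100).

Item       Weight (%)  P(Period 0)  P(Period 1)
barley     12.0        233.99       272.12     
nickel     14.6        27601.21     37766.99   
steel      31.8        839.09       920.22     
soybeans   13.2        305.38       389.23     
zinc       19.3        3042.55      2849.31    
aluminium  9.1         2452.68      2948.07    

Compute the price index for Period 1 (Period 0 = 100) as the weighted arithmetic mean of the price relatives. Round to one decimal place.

114.6

barley: 12.0 × (272.12/233.99) = 12.0 × 1.162956 = 13.9555
nickel: 14.6 × (37766.99/27601.21) = 14.6 × 1.368309 = 19.9773
steel: 31.8 × (920.22/839.09) = 31.8 × 1.096688 = 34.8747
soybeans: 13.2 × (389.23/305.38) = 13.2 × 1.274576 = 16.8244
zinc: 19.3 × (2849.31/3042.55) = 19.3 × 0.936487 = 18.0742
aluminium: 9.1 × (2948.07/2452.68) = 9.1 × 1.201979 = 10.9380
Index = Σ wᵢ·(p₁ᵢ/p₀ᵢ) = 13.9555 + 19.9773 + 34.8747 + 16.8244 + 18.0742 + 10.9380 = 114.6441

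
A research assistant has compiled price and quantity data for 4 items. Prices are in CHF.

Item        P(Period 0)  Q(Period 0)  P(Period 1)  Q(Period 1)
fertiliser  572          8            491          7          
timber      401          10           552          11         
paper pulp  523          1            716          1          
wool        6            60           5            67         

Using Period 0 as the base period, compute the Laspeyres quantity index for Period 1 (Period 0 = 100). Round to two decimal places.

98.64

Laspeyres quantity index uses base-period prices as weights.
ΣP(Period 0)·Q(Period 1) = 572×7 + 401×11 + 523×1 + 6×67 = 4004 + 4411 + 523 + 402 = 9340
ΣP(Period 0)·Q(Period 0) = 572×8 + 401×10 + 523×1 + 6×60 = 4576 + 4010 + 523 + 360 = 9469
Index = 9340 / 9469 × 100 = 98.6377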